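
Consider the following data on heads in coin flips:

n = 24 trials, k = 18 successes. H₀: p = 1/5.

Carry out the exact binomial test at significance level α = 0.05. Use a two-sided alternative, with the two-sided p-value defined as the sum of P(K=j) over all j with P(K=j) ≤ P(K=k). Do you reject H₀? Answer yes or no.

Exact binomial: n=24, k=18, p₀=1/5=0.2000
P(X=j) = C(n,j)·p₀^j·(1−p₀)^(n−j); p = Σ P(X=j) over j with P(X=j) ≤ P(X=18)
p-value (two-sided) = 0.00000
At α=0.05: p < α → reject H₀

reject H₀: yes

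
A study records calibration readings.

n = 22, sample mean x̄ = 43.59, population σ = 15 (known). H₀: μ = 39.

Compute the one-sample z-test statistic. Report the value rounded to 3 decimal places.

SE = σ/√n = 15/√22 = 3.1980
z = (x̄−μ₀)/SE = (43.59−39)/3.1980 = 1.4353

test statistic = 1.435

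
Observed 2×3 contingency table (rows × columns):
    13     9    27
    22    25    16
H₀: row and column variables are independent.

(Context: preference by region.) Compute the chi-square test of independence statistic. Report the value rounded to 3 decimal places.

Row totals [49, 63], col totals [35, 34, 43], n=112
χ² = (13−15.31)²/15.31 + (9−14.88)²/14.88 + (27−18.81)²/18.81 + (22−19.69)²/19.69 + (25−19.12)²/19.12 + (16−24.19)²/24.19 = 11.0808
df = 2

test statistic = 11.081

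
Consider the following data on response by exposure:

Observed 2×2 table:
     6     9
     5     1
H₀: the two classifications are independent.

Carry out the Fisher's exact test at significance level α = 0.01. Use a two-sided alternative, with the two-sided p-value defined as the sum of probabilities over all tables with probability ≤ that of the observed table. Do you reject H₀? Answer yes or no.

reject H₀: no

Margins: r₁=15, r₂=6, c₁=11, c₂=10, n=21
p_obs = C(15,6)·C(6,5)/C(21,11); sum pmf over tables with pmf ≤ p_obs
p-value (two-sided) = 0.14861
At α=0.01: p ≥ α → fail to reject H₀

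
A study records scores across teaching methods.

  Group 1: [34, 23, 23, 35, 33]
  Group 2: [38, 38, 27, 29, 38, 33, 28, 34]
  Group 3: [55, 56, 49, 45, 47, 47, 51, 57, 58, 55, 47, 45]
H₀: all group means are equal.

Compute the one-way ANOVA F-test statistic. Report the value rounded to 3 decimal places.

test statistic = 45.586

Group means [29.60, 33.12, 51.00], grand mean 41.000
SSB = Σnᵢ(x̄ᵢ−x̄)² = 2345.925; SSW = ΣΣ(x−x̄ᵢ)² = 566.075
MSB = 2345.925/2 = 1172.9625; MSW = 566.075/22 = 25.7307
F = MSB/MSW = 45.5861
df = (2, 22)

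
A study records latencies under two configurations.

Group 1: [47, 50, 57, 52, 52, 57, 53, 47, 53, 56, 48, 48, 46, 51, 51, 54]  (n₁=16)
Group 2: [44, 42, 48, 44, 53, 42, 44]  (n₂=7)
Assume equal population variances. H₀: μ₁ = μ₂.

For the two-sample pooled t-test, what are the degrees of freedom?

df = n₁ + n₂ − 2 = 16 + 7 − 2 = 21

degrees of freedom = 21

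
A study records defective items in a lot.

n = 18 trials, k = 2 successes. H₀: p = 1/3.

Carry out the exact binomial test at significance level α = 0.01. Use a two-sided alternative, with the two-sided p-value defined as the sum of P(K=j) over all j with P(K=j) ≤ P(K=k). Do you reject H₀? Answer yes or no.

reject H₀: no

Exact binomial: n=18, k=2, p₀=1/3=0.3333
P(X=j) = C(n,j)·p₀^j·(1−p₀)^(n−j); p = Σ P(X=j) over j with P(X=j) ≤ P(X=2)
p-value (two-sided) = 0.04708
At α=0.01: p ≥ α → fail to reject H₀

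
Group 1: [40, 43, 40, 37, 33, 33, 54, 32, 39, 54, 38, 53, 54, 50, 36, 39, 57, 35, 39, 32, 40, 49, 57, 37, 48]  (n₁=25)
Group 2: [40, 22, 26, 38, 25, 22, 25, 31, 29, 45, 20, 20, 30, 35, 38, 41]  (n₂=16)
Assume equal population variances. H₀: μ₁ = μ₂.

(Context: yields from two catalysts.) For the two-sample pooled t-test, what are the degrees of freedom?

degrees of freedom = 39

df = n₁ + n₂ − 2 = 25 + 16 − 2 = 39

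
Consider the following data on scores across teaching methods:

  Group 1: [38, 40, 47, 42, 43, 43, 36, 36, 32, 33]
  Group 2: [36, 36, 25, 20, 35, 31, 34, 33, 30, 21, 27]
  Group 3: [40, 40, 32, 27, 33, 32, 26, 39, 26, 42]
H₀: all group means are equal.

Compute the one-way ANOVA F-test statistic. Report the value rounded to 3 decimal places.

Group means [39.00, 29.82, 33.70], grand mean 34.032
SSB = Σnᵢ(x̄ᵢ−x̄)² = 443.231; SSW = ΣΣ(x−x̄ᵢ)² = 893.736
MSB = 443.231/2 = 221.6157; MSW = 893.736/28 = 31.9192
F = MSB/MSW = 6.9430
df = (2, 28)

test statistic = 6.943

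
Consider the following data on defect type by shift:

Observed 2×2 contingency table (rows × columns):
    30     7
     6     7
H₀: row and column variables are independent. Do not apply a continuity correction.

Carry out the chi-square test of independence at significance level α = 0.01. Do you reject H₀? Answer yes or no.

reject H₀: no

Row totals [37, 13], col totals [36, 14], n=50
χ² = (30−26.64)²/26.64 + (7−10.36)²/10.36 + (6−9.36)²/9.36 + (7−3.64)²/3.64 = 5.8212
df = 1
p-value (upper-tail) = 0.01583
At α=0.01: p ≥ α → fail to reject H₀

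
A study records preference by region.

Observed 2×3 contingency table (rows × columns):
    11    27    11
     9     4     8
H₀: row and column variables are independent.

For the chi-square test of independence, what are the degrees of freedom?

df = (r−1)(c−1) = (2−1)·(3−1) = 2

degrees of freedom = 2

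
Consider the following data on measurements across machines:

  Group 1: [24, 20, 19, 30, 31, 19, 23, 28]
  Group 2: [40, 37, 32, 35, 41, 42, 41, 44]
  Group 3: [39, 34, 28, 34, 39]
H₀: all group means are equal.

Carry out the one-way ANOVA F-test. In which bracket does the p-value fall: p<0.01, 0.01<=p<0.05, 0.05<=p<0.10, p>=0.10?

p-value bracket: p<0.01

Group means [24.25, 39.00, 34.80], grand mean 32.381
SSB = Σnᵢ(x̄ᵢ−x̄)² = 908.652; SSW = ΣΣ(x−x̄ᵢ)² = 362.300
MSB = 908.652/2 = 454.3262; MSW = 362.300/18 = 20.1278
F = MSB/MSW = 22.5721
df = (2, 18)
p-value (upper-tail) = 0.00001
→ bracket: p<0.01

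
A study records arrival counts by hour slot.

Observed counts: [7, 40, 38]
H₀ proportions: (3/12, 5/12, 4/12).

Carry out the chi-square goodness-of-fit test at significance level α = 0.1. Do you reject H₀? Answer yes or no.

n = 85; E_i = n·p_i = [21.25, 35.42, 28.33]
χ² = (7−21.25)²/21.25 + (40−35.42)²/35.42 + (38−28.33)²/28.33 = 13.4471
df = 2
p-value (upper-tail) = 0.00120
At α=0.1: p < α → reject H₀

reject H₀: yes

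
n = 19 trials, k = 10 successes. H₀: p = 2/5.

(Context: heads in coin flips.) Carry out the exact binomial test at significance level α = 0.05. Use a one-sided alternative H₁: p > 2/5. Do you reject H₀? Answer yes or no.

Exact binomial: n=19, k=10, p₀=2/5=0.4000
P(X≥10) from Σ C(n,i)·p₀^i·(1−p₀)^(n−i)
p-value (one-sided, H₁ greater) = 0.18609
At α=0.05: p ≥ α → fail to reject H₀

reject H₀: no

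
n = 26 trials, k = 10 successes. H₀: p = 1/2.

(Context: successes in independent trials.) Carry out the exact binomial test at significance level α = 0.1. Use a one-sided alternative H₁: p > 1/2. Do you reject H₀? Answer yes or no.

Exact binomial: n=26, k=10, p₀=1/2=0.5000
P(X≥10) from Σ C(n,i)·p₀^i·(1−p₀)^(n−i)
p-value (one-sided, H₁ greater) = 0.91568
At α=0.1: p ≥ α → fail to reject H₀

reject H₀: no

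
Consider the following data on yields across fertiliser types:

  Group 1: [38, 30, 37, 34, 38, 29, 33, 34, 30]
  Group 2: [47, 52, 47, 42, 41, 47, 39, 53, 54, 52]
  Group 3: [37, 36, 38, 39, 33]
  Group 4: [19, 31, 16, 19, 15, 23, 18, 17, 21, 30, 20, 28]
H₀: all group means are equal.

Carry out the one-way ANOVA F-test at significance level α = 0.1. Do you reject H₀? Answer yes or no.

Group means [33.67, 47.40, 36.60, 21.42], grand mean 33.806
SSB = Σnᵢ(x̄ᵢ−x̄)² = 3729.122; SSW = ΣΣ(x−x̄ᵢ)² = 704.517
MSB = 3729.122/3 = 1243.0407; MSW = 704.517/32 = 22.0161
F = MSB/MSW = 56.4604
df = (3, 32)
p-value (upper-tail) = 0.00000
At α=0.1: p < α → reject H₀

reject H₀: yes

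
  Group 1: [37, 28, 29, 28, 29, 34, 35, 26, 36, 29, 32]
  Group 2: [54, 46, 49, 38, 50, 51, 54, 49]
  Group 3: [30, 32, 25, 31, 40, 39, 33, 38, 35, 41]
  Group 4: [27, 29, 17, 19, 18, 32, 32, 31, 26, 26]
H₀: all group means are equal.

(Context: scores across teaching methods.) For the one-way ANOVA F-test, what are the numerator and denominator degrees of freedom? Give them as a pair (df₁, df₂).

degrees of freedom = [3, 35]

k = 4 groups, N = 39 total
df = (k−1, N−k) = (4−1, 39−4) = (3, 35)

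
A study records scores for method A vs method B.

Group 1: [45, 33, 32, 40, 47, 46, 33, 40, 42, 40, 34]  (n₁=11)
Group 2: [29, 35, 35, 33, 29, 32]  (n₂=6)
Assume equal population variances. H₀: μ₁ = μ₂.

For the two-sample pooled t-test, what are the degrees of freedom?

df = n₁ + n₂ − 2 = 11 + 6 − 2 = 15

degrees of freedom = 15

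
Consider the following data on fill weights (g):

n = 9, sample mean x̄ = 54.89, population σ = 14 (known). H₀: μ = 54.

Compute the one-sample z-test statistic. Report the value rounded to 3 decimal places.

SE = σ/√n = 14/√9 = 4.6667
z = (x̄−μ₀)/SE = (54.89−54)/4.6667 = 0.1907

test statistic = 0.191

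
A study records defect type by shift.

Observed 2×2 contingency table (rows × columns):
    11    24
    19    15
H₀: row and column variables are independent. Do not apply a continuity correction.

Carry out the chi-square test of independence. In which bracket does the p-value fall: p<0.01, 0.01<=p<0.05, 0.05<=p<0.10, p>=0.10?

Row totals [35, 34], col totals [30, 39], n=69
χ² = (11−15.22)²/15.22 + (24−19.78)²/19.78 + (19−14.78)²/14.78 + (15−19.22)²/19.22 = 4.1966
df = 1
p-value (upper-tail) = 0.04050
→ bracket: 0.01<=p<0.05

p-value bracket: 0.01<=p<0.05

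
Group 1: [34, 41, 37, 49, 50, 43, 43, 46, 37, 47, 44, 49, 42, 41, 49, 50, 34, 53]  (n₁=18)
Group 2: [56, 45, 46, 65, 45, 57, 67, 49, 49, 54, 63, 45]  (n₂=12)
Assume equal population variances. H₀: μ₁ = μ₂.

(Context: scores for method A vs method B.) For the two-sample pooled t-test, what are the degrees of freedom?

degrees of freedom = 28

df = n₁ + n₂ − 2 = 18 + 12 − 2 = 28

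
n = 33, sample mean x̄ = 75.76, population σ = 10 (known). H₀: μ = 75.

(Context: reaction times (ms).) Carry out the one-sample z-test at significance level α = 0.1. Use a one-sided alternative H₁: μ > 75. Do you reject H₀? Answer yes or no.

SE = σ/√n = 10/√33 = 1.7408
z = (x̄−μ₀)/SE = (75.76−75)/1.7408 = 0.4366
p-value (one-sided, H₁ greater) = 0.33121
At α=0.1: p ≥ α → fail to reject H₀

reject H₀: no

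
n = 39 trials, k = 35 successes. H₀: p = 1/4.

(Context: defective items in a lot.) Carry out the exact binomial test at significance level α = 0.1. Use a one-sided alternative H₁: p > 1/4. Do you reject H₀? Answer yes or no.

Exact binomial: n=39, k=35, p₀=1/4=0.2500
P(X≥35) from Σ C(n,i)·p₀^i·(1−p₀)^(n−i)
p-value (one-sided, H₁ greater) = 0.00000
At α=0.1: p < α → reject H₀

reject H₀: yes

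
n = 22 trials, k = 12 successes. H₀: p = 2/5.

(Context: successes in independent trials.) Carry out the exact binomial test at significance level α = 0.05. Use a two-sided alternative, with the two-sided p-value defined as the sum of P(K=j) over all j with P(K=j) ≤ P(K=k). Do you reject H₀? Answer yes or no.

Exact binomial: n=22, k=12, p₀=2/5=0.4000
P(X=j) = C(n,j)·p₀^j·(1−p₀)^(n−j); p = Σ P(X=j) over j with P(X=j) ≤ P(X=12)
p-value (two-sided) = 0.19293
At α=0.05: p ≥ α → fail to reject H₀

reject H₀: no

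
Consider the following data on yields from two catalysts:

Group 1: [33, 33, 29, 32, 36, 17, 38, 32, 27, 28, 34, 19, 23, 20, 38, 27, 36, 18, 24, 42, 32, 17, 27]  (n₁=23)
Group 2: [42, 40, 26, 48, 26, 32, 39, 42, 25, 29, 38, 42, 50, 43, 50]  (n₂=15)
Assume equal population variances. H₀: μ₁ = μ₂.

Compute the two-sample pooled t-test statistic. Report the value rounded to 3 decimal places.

test statistic = -3.591

x̄₁=28.783, s₁=7.311, n₁=23
x̄₂=38.133, s₂=8.618, n₂=15
s_p² = [22·7.311² + 14·8.618²]/36 = 61.5457
SE = √(s_p²·(1/23+1/15)) = 2.6036
t = (28.783−38.133)/2.6036 = -3.5914
df = 36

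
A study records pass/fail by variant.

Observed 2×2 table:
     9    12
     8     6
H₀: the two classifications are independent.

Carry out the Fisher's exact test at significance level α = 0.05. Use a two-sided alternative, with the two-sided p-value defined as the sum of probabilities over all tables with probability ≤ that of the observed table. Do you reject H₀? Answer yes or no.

Margins: r₁=21, r₂=14, c₁=17, c₂=18, n=35
p_obs = C(21,9)·C(14,8)/C(35,17); sum pmf over tables with pmf ≤ p_obs
p-value (two-sided) = 0.49979
At α=0.05: p ≥ α → fail to reject H₀

reject H₀: no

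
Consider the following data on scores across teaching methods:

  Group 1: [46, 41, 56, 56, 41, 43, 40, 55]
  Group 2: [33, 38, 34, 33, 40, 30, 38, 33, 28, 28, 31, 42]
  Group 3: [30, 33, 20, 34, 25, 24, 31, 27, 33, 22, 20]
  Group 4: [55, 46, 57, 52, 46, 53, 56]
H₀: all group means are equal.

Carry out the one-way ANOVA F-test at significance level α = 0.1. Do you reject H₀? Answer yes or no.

Group means [47.25, 34.00, 27.18, 52.14], grand mean 38.158
SSB = Σnᵢ(x̄ᵢ−x̄)² = 3563.059; SSW = ΣΣ(x−x̄ᵢ)² = 999.994
MSB = 3563.059/3 = 1187.6864; MSW = 999.994/34 = 29.4116
F = MSB/MSW = 40.3816
df = (3, 34)
p-value (upper-tail) = 0.00000
At α=0.1: p < α → reject H₀

reject H₀: yes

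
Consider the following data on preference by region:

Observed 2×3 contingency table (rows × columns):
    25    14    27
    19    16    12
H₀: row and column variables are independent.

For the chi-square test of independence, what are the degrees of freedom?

df = (r−1)(c−1) = (2−1)·(3−1) = 2

degrees of freedom = 2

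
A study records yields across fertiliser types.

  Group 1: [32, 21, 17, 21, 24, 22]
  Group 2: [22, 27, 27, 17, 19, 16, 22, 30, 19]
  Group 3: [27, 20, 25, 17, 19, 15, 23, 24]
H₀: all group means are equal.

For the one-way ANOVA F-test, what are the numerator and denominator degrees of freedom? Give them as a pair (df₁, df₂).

k = 3 groups, N = 23 total
df = (k−1, N−k) = (3−1, 23−3) = (2, 20)

degrees of freedom = [2, 20]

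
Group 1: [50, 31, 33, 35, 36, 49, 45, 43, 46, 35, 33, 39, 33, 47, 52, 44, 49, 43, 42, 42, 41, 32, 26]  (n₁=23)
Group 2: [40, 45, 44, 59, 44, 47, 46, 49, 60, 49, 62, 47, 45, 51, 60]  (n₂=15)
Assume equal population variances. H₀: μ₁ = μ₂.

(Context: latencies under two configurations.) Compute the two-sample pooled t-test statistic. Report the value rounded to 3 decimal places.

x̄₁=40.261, s₁=7.111, n₁=23
x̄₂=49.867, s₂=6.988, n₂=15
s_p² = [22·7.111² + 14·6.988²]/36 = 49.8936
SE = √(s_p²·(1/23+1/15)) = 2.3443
t = (40.261−49.867)/2.3443 = -4.0976
df = 36

test statistic = -4.098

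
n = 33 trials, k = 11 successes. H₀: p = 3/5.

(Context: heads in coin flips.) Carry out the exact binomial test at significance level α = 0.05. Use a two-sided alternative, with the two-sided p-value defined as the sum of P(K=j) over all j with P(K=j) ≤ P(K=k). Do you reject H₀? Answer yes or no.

Exact binomial: n=33, k=11, p₀=3/5=0.6000
P(X=j) = C(n,j)·p₀^j·(1−p₀)^(n−j); p = Σ P(X=j) over j with P(X=j) ≤ P(X=11)
p-value (two-sided) = 0.00225
At α=0.05: p < α → reject H₀

reject H₀: yes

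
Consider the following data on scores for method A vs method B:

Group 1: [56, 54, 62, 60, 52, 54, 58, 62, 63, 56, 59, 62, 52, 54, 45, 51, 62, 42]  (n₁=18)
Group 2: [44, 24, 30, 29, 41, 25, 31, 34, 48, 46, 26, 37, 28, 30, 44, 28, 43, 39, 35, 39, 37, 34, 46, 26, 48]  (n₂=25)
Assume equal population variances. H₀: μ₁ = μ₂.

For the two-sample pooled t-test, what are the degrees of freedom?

degrees of freedom = 41

df = n₁ + n₂ − 2 = 18 + 25 − 2 = 41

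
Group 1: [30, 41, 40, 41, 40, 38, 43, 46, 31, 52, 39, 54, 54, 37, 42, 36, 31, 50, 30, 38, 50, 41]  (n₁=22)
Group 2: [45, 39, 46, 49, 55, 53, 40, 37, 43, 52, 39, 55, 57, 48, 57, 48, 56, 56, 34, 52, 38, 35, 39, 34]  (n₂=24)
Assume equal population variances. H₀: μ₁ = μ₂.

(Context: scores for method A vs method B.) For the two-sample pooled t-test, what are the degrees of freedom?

degrees of freedom = 44

df = n₁ + n₂ − 2 = 22 + 24 − 2 = 44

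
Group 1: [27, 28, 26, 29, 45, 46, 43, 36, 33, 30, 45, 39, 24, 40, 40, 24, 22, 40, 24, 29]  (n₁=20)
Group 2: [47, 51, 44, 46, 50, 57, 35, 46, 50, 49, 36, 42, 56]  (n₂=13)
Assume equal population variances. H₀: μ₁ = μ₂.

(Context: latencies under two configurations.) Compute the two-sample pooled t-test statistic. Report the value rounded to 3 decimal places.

test statistic = -4.946

x̄₁=33.500, s₁=8.140, n₁=20
x̄₂=46.846, s₂=6.581, n₂=13
s_p² = [19·8.140² + 12·6.581²]/31 = 57.3772
SE = √(s_p²·(1/20+1/13)) = 2.6986
t = (33.500−46.846)/2.6986 = -4.9456
df = 31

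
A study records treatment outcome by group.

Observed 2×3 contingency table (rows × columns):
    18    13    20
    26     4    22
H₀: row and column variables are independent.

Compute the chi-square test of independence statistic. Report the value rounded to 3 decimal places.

Row totals [51, 52], col totals [44, 17, 42], n=103
χ² = (18−21.79)²/21.79 + (13−8.42)²/8.42 + (20−20.80)²/20.80 + (26−22.21)²/22.21 + (4−8.58)²/8.58 + (22−21.20)²/21.20 = 6.3054
df = 2

test statistic = 6.305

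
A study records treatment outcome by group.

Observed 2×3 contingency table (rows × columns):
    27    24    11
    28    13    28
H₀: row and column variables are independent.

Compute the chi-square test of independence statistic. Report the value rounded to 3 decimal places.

Row totals [62, 69], col totals [55, 37, 39], n=131
χ² = (27−26.03)²/26.03 + (24−17.51)²/17.51 + (11−18.46)²/18.46 + (28−28.97)²/28.97 + (13−19.49)²/19.49 + (28−20.54)²/20.54 = 10.3542
df = 2

test statistic = 10.354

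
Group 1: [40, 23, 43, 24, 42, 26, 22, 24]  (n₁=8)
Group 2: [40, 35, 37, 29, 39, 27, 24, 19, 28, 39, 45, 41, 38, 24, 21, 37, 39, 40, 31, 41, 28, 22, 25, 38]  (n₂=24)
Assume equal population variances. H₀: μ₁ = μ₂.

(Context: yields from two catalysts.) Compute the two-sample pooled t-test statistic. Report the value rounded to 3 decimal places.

test statistic = -0.693

x̄₁=30.500, s₁=9.350, n₁=8
x̄₂=32.792, s₂=7.678, n₂=24
s_p² = [7·9.350² + 23·7.678²]/30 = 65.5986
SE = √(s_p²·(1/8+1/24)) = 3.3065
t = (30.500−32.792)/3.3065 = -0.6931
df = 30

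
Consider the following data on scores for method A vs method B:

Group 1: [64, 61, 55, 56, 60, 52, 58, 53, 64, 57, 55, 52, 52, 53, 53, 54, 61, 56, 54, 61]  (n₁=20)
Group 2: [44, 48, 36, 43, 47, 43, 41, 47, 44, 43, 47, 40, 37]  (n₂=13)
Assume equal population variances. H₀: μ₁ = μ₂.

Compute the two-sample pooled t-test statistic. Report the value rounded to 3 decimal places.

test statistic = 9.652

x̄₁=56.550, s₁=3.993, n₁=20
x̄₂=43.077, s₂=3.796, n₂=13
s_p² = [19·3.993² + 12·3.796²]/31 = 15.3507
SE = √(s_p²·(1/20+1/13)) = 1.3958
t = (56.550−43.077)/1.3958 = 9.6523
df = 31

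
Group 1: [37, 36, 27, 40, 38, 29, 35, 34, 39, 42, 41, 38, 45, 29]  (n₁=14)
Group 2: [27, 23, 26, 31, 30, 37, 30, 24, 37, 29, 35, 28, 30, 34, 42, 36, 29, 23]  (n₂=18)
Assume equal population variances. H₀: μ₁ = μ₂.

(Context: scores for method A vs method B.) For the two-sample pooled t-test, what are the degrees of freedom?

degrees of freedom = 30

df = n₁ + n₂ − 2 = 14 + 18 − 2 = 30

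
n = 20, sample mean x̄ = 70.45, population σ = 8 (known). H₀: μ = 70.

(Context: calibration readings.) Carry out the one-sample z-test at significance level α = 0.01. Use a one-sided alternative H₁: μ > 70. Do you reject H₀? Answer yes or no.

SE = σ/√n = 8/√20 = 1.7889
z = (x̄−μ₀)/SE = (70.45−70)/1.7889 = 0.2516
p-value (one-sided, H₁ greater) = 0.40069
At α=0.01: p ≥ α → fail to reject H₀

reject H₀: no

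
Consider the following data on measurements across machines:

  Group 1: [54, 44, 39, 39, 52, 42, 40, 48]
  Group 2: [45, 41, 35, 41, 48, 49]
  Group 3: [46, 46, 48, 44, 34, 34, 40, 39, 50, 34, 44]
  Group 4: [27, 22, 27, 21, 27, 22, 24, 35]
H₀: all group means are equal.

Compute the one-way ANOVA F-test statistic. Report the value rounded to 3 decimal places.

test statistic = 20.885

Group means [44.75, 43.17, 41.73, 25.62], grand mean 38.818
SSB = Σnᵢ(x̄ᵢ−x̄)² = 1880.519; SSW = ΣΣ(x−x̄ᵢ)² = 870.390
MSB = 1880.519/3 = 626.8396; MSW = 870.390/29 = 30.0135
F = MSB/MSW = 20.8853
df = (3, 29)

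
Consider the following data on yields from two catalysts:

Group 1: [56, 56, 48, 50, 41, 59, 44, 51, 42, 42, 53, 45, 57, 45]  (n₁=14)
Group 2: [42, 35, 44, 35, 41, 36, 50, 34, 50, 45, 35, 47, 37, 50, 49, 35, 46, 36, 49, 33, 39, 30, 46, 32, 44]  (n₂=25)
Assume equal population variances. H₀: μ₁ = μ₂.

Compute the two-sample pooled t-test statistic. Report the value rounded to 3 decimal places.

x̄₁=49.214, s₁=6.216, n₁=14
x̄₂=40.800, s₂=6.519, n₂=25
s_p² = [13·6.216² + 24·6.519²]/37 = 41.1448
SE = √(s_p²·(1/14+1/25)) = 2.1412
t = (49.214−40.800)/2.1412 = 3.9297
df = 37

test statistic = 3.930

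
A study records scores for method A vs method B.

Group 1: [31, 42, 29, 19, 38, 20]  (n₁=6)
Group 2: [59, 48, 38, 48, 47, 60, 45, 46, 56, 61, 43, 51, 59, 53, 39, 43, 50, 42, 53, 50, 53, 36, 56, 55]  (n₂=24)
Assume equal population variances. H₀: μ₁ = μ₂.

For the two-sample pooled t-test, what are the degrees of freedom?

degrees of freedom = 28

df = n₁ + n₂ − 2 = 6 + 24 − 2 = 28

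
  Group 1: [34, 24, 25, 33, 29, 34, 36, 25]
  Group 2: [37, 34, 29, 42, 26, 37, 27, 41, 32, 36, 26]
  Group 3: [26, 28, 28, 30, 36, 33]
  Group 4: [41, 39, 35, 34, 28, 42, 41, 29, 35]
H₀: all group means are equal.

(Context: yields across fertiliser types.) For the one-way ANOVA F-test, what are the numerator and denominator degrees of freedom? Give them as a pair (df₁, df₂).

k = 4 groups, N = 34 total
df = (k−1, N−k) = (4−1, 34−4) = (3, 30)

degrees of freedom = [3, 30]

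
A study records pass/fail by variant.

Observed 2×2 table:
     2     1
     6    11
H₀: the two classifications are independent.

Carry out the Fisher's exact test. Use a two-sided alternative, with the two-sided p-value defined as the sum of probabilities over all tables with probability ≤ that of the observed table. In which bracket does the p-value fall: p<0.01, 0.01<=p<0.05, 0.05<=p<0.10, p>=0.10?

Margins: r₁=3, r₂=17, c₁=8, c₂=12, n=20
p_obs = C(3,2)·C(17,6)/C(20,8); sum pmf over tables with pmf ≤ p_obs
p-value (two-sided) = 0.53684
→ bracket: p>=0.10

p-value bracket: p>=0.10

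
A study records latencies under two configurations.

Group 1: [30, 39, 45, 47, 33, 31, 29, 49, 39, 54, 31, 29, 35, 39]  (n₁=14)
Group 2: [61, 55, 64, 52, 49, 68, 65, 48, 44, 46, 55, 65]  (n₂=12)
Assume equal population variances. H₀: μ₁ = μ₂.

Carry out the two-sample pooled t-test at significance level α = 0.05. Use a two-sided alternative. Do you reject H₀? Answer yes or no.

reject H₀: yes

x̄₁=37.857, s₁=8.170, n₁=14
x̄₂=56.000, s₂=8.367, n₂=12
s_p² = [13·8.170² + 11·8.367²]/24 = 68.2381
SE = √(s_p²·(1/14+1/12)) = 3.2497
t = (37.857−56.000)/3.2497 = -5.5829
df = 24
p-value (two-sided) = 0.00001
At α=0.05: p < α → reject H₀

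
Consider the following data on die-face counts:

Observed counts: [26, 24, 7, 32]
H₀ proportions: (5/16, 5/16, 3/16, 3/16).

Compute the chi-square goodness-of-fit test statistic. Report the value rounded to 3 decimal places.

test statistic = 20.315

n = 89; E_i = n·p_i = [27.81, 27.81, 16.69, 16.69]
χ² = (26−27.81)²/27.81 + (24−27.81)²/27.81 + (7−16.69)²/16.69 + (32−16.69)²/16.69 = 20.3154
df = 3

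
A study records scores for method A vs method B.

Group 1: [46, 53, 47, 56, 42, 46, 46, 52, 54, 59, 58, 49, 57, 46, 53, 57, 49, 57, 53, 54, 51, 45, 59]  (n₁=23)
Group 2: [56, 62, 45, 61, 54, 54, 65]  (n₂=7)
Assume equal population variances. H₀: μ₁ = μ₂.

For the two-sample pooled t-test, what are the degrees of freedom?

degrees of freedom = 28

df = n₁ + n₂ − 2 = 23 + 7 − 2 = 28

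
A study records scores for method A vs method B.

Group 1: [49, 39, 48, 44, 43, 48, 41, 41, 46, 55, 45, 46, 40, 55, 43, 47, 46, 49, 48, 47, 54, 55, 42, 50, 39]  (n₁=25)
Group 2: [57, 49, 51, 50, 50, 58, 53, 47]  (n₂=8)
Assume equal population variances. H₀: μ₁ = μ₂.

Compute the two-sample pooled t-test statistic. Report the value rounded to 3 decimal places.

x̄₁=46.400, s₁=4.890, n₁=25
x̄₂=51.875, s₂=3.871, n₂=8
s_p² = [24·4.890² + 7·3.871²]/31 = 21.8992
SE = √(s_p²·(1/25+1/8)) = 1.9009
t = (46.400−51.875)/1.9009 = -2.8802
df = 31

test statistic = -2.880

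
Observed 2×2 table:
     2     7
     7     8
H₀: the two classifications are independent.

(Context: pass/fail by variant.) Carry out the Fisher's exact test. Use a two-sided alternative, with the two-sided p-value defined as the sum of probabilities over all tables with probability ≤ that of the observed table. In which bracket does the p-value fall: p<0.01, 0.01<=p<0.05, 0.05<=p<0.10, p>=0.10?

p-value bracket: p>=0.10

Margins: r₁=9, r₂=15, c₁=9, c₂=15, n=24
p_obs = C(9,2)·C(15,7)/C(24,9); sum pmf over tables with pmf ≤ p_obs
p-value (two-sided) = 0.38907
→ bracket: p>=0.10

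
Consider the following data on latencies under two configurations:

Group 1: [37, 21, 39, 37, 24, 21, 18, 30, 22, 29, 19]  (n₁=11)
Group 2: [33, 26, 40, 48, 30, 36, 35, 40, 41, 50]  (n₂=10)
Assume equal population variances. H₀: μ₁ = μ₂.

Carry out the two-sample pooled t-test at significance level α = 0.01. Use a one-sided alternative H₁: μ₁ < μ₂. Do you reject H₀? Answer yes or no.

reject H₀: yes

x̄₁=27.000, s₁=7.797, n₁=11
x̄₂=37.900, s₂=7.505, n₂=10
s_p² = [10·7.797² + 9·7.505²]/19 = 58.6789
SE = √(s_p²·(1/11+1/10)) = 3.3470
t = (27.000−37.900)/3.3470 = -3.2567
df = 19
p-value (one-sided, H₁ less) = 0.00208
At α=0.01: p < α → reject H₀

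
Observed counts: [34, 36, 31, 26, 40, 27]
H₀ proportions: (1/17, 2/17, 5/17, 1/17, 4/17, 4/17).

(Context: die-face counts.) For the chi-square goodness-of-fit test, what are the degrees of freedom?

degrees of freedom = 5

df = k − 1 = 6 − 1 = 5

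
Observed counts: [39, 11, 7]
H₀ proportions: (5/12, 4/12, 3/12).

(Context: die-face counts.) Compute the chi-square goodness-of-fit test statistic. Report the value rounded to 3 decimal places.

n = 57; E_i = n·p_i = [23.75, 19.00, 14.25]
χ² = (39−23.75)²/23.75 + (11−19.00)²/19.00 + (7−14.25)²/14.25 = 16.8491
df = 2

test statistic = 16.849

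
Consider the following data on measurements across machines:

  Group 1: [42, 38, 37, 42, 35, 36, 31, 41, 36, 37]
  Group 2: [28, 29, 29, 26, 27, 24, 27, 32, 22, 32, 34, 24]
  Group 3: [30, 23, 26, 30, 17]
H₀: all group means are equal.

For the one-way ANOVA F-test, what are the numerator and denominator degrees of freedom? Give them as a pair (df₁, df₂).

k = 3 groups, N = 27 total
df = (k−1, N−k) = (3−1, 27−3) = (2, 24)

degrees of freedom = [2, 24]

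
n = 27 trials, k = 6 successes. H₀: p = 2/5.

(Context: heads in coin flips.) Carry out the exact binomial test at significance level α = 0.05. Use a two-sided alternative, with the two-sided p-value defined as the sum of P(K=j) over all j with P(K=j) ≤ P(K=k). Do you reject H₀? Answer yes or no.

reject H₀: no

Exact binomial: n=27, k=6, p₀=2/5=0.4000
P(X=j) = C(n,j)·p₀^j·(1−p₀)^(n−j); p = Σ P(X=j) over j with P(X=j) ≤ P(X=6)
p-value (two-sided) = 0.07579
At α=0.05: p ≥ α → fail to reject H₀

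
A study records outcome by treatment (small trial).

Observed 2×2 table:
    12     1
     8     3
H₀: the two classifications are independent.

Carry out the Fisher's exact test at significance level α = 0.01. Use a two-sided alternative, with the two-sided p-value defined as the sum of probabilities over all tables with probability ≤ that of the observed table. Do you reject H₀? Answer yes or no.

reject H₀: no

Margins: r₁=13, r₂=11, c₁=20, c₂=4, n=24
p_obs = C(13,12)·C(11,8)/C(24,20); sum pmf over tables with pmf ≤ p_obs
p-value (two-sided) = 0.30021
At α=0.01: p ≥ α → fail to reject H₀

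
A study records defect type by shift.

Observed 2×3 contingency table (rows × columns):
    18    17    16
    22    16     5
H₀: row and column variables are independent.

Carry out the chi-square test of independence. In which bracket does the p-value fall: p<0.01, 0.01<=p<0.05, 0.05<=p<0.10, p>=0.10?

p-value bracket: 0.05<=p<0.10

Row totals [51, 43], col totals [40, 33, 21], n=94
χ² = (18−21.70)²/21.70 + (17−17.90)²/17.90 + (16−11.39)²/11.39 + (22−18.30)²/18.30 + (16−15.10)²/15.10 + (5−9.61)²/9.61 = 5.5516
df = 2
p-value (upper-tail) = 0.06230
→ bracket: 0.05<=p<0.10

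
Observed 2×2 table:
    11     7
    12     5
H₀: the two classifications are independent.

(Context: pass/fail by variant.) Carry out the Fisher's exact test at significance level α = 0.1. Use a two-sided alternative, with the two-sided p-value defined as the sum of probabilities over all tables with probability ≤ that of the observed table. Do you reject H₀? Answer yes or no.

reject H₀: no

Margins: r₁=18, r₂=17, c₁=23, c₂=12, n=35
p_obs = C(18,11)·C(17,12)/C(35,23); sum pmf over tables with pmf ≤ p_obs
p-value (two-sided) = 0.72467
At α=0.1: p ≥ α → fail to reject H₀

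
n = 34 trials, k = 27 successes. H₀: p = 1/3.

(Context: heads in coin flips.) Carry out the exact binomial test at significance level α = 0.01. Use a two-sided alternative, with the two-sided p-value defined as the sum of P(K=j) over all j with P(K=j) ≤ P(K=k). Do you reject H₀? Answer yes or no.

Exact binomial: n=34, k=27, p₀=1/3=0.3333
P(X=j) = C(n,j)·p₀^j·(1−p₀)^(n−j); p = Σ P(X=j) over j with P(X=j) ≤ P(X=27)
p-value (two-sided) = 0.00000
At α=0.01: p < α → reject H₀

reject H₀: yes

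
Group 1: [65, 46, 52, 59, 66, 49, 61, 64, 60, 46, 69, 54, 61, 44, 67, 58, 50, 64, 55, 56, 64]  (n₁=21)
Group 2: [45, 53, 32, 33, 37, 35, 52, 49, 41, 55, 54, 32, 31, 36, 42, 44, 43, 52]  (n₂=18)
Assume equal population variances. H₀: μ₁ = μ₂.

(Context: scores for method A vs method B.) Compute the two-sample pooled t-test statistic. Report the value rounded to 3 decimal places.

test statistic = 5.895

x̄₁=57.619, s₁=7.540, n₁=21
x̄₂=42.556, s₂=8.417, n₂=18
s_p² = [20·7.540² + 17·8.417²]/37 = 63.2810
SE = √(s_p²·(1/21+1/18)) = 2.5552
t = (57.619−42.556)/2.5552 = 5.8953
df = 37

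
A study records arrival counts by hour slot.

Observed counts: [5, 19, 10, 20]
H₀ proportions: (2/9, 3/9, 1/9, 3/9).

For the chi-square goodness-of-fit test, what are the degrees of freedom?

df = k − 1 = 4 − 1 = 3

degrees of freedom = 3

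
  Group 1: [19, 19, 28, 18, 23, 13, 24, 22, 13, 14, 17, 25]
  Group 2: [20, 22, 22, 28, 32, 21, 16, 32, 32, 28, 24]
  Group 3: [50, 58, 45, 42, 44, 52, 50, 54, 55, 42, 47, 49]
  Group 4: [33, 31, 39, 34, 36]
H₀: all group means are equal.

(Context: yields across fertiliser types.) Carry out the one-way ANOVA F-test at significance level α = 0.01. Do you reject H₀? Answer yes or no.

reject H₀: yes

Group means [19.58, 25.18, 49.00, 34.60], grand mean 31.825
SSB = Σnᵢ(x̄ᵢ−x̄)² = 5862.022; SSW = ΣΣ(x−x̄ᵢ)² = 903.753
MSB = 5862.022/3 = 1954.0073; MSW = 903.753/36 = 25.1043
F = MSB/MSW = 77.8357
df = (3, 36)
p-value (upper-tail) = 0.00000
At α=0.01: p < α → reject H₀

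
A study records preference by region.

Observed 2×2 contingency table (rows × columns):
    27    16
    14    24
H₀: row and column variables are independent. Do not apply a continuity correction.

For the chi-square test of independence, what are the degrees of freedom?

degrees of freedom = 1

df = (r−1)(c−1) = (2−1)·(2−1) = 1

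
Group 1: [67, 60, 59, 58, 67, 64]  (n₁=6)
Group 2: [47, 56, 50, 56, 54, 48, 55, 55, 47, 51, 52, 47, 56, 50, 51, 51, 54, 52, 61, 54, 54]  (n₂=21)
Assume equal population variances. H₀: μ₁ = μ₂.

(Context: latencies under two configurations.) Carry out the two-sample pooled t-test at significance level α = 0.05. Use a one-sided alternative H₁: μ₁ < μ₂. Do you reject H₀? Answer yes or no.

x̄₁=62.500, s₁=4.037, n₁=6
x̄₂=52.429, s₂=3.613, n₂=21
s_p² = [5·4.037² + 20·3.613²]/25 = 13.7057
SE = √(s_p²·(1/6+1/21)) = 1.7137
t = (62.500−52.429)/1.7137 = 5.8768
df = 25
p-value (one-sided, H₁ less) = 1.00000
At α=0.05: p ≥ α → fail to reject H₀

reject H₀: no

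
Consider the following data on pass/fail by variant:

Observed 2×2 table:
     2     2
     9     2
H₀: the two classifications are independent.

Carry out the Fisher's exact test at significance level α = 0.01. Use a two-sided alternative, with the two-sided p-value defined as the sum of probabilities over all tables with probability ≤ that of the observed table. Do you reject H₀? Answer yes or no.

Margins: r₁=4, r₂=11, c₁=11, c₂=4, n=15
p_obs = C(4,2)·C(11,9)/C(15,11); sum pmf over tables with pmf ≤ p_obs
p-value (two-sided) = 0.51648
At α=0.01: p ≥ α → fail to reject H₀

reject H₀: no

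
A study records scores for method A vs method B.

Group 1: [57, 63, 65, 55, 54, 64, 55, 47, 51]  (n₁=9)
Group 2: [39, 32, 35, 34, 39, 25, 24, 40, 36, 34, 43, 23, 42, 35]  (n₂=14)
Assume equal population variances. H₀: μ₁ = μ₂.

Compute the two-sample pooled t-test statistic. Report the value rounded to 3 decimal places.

x̄₁=56.778, s₁=6.140, n₁=9
x̄₂=34.357, s₂=6.452, n₂=14
s_p² = [8·6.140² + 13·6.452²]/21 = 40.1319
SE = √(s_p²·(1/9+1/14)) = 2.7066
t = (56.778−34.357)/2.7066 = 8.2837
df = 21

test statistic = 8.284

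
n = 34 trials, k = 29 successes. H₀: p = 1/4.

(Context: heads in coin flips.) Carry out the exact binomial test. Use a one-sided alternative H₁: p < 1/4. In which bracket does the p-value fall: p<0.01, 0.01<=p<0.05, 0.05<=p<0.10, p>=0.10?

p-value bracket: p>=0.10

Exact binomial: n=34, k=29, p₀=1/4=0.2500
P(X≤29) from Σ C(n,i)·p₀^i·(1−p₀)^(n−i)
p-value (one-sided, H₁ less) = 1.00000
→ bracket: p>=0.10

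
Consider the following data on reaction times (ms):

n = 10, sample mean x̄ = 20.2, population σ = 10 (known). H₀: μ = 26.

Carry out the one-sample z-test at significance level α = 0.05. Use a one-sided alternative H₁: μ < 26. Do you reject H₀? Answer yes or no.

SE = σ/√n = 10/√10 = 3.1623
z = (x̄−μ₀)/SE = (20.2−26)/3.1623 = -1.8341
p-value (one-sided, H₁ less) = 0.03332
At α=0.05: p < α → reject H₀

reject H₀: yes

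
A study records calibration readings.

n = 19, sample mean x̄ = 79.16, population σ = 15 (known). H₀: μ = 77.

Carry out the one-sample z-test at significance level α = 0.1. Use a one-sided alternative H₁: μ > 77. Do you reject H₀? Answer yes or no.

reject H₀: no

SE = σ/√n = 15/√19 = 3.4412
z = (x̄−μ₀)/SE = (79.16−77)/3.4412 = 0.6277
p-value (one-sided, H₁ greater) = 0.26511
At α=0.1: p ≥ α → fail to reject H₀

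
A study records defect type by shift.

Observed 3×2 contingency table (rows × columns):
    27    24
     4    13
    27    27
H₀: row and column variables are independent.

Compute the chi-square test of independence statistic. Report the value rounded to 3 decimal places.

Row totals [51, 17, 54], col totals [58, 64], n=122
χ² = (27−24.25)²/24.25 + (24−26.75)²/26.75 + (4−8.08)²/8.08 + (13−8.92)²/8.92 + (27−25.67)²/25.67 + (27−28.33)²/28.33 = 4.6574
df = 2

test statistic = 4.657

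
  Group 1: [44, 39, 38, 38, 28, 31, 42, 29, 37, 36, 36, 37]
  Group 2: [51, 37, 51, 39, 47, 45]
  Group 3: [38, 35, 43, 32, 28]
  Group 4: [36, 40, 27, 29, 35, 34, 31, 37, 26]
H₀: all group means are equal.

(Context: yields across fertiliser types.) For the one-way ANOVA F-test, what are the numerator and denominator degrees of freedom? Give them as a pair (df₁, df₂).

k = 4 groups, N = 32 total
df = (k−1, N−k) = (4−1, 32−4) = (3, 28)

degrees of freedom = [3, 28]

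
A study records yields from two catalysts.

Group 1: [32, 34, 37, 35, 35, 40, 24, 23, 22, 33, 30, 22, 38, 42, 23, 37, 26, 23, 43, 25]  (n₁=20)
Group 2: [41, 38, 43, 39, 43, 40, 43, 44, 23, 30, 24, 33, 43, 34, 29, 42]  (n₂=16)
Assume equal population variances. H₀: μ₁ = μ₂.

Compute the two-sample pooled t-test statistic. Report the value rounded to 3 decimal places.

x̄₁=31.200, s₁=7.172, n₁=20
x̄₂=36.812, s₂=7.073, n₂=16
s_p² = [19·7.172² + 15·7.073²]/34 = 50.8129
SE = √(s_p²·(1/20+1/16)) = 2.3909
t = (31.200−36.812)/2.3909 = -2.3474
df = 34

test statistic = -2.347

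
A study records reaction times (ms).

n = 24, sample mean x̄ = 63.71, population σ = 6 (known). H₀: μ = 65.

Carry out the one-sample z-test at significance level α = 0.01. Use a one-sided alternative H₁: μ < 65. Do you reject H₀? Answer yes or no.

reject H₀: no

SE = σ/√n = 6/√24 = 1.2247
z = (x̄−μ₀)/SE = (63.71−65)/1.2247 = -1.0533
p-value (one-sided, H₁ less) = 0.14611
At α=0.01: p ≥ α → fail to reject H₀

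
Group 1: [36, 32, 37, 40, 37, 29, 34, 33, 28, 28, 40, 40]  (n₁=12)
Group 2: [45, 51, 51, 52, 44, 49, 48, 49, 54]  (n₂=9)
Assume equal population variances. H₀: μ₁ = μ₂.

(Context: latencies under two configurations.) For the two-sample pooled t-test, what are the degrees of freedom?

df = n₁ + n₂ − 2 = 12 + 9 − 2 = 19

degrees of freedom = 19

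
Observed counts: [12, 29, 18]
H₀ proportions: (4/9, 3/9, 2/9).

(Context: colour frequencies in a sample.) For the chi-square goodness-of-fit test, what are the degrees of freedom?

df = k − 1 = 3 − 1 = 2

degrees of freedom = 2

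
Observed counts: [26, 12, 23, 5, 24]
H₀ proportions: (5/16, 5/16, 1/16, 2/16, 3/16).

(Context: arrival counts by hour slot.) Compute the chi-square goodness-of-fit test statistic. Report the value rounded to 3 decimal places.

test statistic = 69.556

n = 90; E_i = n·p_i = [28.12, 28.12, 5.62, 11.25, 16.88]
χ² = (26−28.12)²/28.12 + (12−28.12)²/28.12 + (23−5.62)²/5.62 + (5−11.25)²/11.25 + (24−16.88)²/16.88 = 69.5556
df = 4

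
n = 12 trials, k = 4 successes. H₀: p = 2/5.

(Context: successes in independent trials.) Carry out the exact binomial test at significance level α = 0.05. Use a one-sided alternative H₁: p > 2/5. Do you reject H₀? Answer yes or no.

Exact binomial: n=12, k=4, p₀=2/5=0.4000
P(X≥4) from Σ C(n,i)·p₀^i·(1−p₀)^(n−i)
p-value (one-sided, H₁ greater) = 0.77466
At α=0.05: p ≥ α → fail to reject H₀

reject H₀: no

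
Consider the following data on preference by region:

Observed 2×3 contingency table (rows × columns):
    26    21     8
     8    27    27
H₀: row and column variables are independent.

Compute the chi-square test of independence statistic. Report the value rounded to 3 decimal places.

test statistic = 20.247

Row totals [55, 62], col totals [34, 48, 35], n=117
χ² = (26−15.98)²/15.98 + (21−22.56)²/22.56 + (8−16.45)²/16.45 + (8−18.02)²/18.02 + (27−25.44)²/25.44 + (27−18.55)²/18.55 = 20.2474
df = 2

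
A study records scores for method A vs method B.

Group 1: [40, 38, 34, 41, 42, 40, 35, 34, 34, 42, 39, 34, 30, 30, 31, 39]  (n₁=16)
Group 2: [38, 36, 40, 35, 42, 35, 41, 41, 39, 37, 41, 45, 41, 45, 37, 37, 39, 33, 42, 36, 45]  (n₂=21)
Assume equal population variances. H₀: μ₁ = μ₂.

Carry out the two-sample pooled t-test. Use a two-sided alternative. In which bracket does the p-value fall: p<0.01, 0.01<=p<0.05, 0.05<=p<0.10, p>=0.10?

x̄₁=36.438, s₁=4.179, n₁=16
x̄₂=39.286, s₂=3.466, n₂=21
s_p² = [15·4.179² + 20·3.466²]/35 = 14.3492
SE = √(s_p²·(1/16+1/21)) = 1.2570
t = (36.438−39.286)/1.2570 = -2.2658
df = 35
p-value (two-sided) = 0.02975
→ bracket: 0.01<=p<0.05

p-value bracket: 0.01<=p<0.05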